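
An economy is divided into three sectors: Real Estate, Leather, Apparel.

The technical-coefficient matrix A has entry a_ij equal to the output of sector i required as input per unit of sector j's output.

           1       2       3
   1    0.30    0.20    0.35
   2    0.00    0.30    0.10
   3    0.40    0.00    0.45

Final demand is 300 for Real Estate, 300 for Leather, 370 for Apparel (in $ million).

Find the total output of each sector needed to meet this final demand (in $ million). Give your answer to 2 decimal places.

I − A =
  [   0.70    -0.20    -0.35]
  [   0.00     0.70    -0.10]
  [  -0.40     0.00     0.55]
Cofactors of I−A, C_ij = (−1)^(i+j)·(minor ij) (rows/columns in the sector order above):
  C_11 = (0.70)(0.55) − (-0.10)(0.00) = 0.3850
  C_12 = −[(0.00)(0.55) − (-0.10)(-0.40)] = 0.0400
  C_13 = (0.00)(0.00) − (0.70)(-0.40) = 0.2800
  C_21 = −[(-0.20)(0.55) − (-0.35)(0.00)] = 0.1100
  C_22 = (0.70)(0.55) − (-0.35)(-0.40) = 0.2450
  C_23 = −[(0.70)(0.00) − (-0.20)(-0.40)] = 0.0800
  C_31 = (-0.20)(-0.10) − (-0.35)(0.70) = 0.2650
  C_32 = −[(0.70)(-0.10) − (-0.35)(0.00)] = 0.0700
  C_33 = (0.70)(0.70) − (-0.20)(0.00) = 0.4900
det(I−A) = Σ_j (I−A)_1j·C_1j = (0.70)(0.3850) + (-0.20)(0.0400) + (-0.35)(0.2800) = 0.1635
adj(I−A) = Cᵀ =
  [ 0.3850   0.1100   0.2650]
  [ 0.0400   0.2450   0.0700]
  [ 0.2800   0.0800   0.4900]
(I − A)⁻¹ = adj(I−A) / det(I−A) ≈
  [   2.3547     0.6728     1.6208]
  [   0.2446     1.4985     0.4281]
  [   1.7125     0.4893     2.9969]
x = (I − A)⁻¹ d = adj(I−A)·d / det(I−A), with det(I−A) = 0.1635:
  x_1 = (0.3850·300 + 0.1100·300 + 0.2650·370) / 0.1635 = 246.55 / 0.1635 ≈ 1507.95
  x_2 = (0.0400·300 + 0.2450·300 + 0.0700·370) / 0.1635 = 111.40 / 0.1635 ≈ 681.35
  x_3 = (0.2800·300 + 0.0800·300 + 0.4900·370) / 0.1635 = 289.30 / 0.1635 ≈ 1769.42

x_1 = 1507.95, x_2 = 681.35, x_3 = 1769.42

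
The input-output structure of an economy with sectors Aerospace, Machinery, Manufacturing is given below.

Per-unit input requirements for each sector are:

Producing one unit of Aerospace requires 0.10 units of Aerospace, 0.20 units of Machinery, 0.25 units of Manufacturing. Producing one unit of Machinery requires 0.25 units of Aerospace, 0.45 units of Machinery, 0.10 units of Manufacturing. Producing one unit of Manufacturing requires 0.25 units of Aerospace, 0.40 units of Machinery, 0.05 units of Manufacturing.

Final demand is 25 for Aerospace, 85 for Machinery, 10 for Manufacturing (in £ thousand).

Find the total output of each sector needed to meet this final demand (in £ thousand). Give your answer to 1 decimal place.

I − A =
  [   0.90    -0.25    -0.25]
  [  -0.20     0.55    -0.40]
  [  -0.25    -0.10     0.95]
Cofactors of I−A, C_ij = (−1)^(i+j)·(minor ij) (rows/columns in the sector order above):
  C_11 = (0.55)(0.95) − (-0.40)(-0.10) = 0.4825
  C_12 = −[(-0.20)(0.95) − (-0.40)(-0.25)] = 0.2900
  C_13 = (-0.20)(-0.10) − (0.55)(-0.25) = 0.1575
  C_21 = −[(-0.25)(0.95) − (-0.25)(-0.10)] = 0.2625
  C_22 = (0.90)(0.95) − (-0.25)(-0.25) = 0.7925
  C_23 = −[(0.90)(-0.10) − (-0.25)(-0.25)] = 0.1525
  C_31 = (-0.25)(-0.40) − (-0.25)(0.55) = 0.2375
  C_32 = −[(0.90)(-0.40) − (-0.25)(-0.20)] = 0.4100
  C_33 = (0.90)(0.55) − (-0.25)(-0.20) = 0.4450
det(I−A) = Σ_j (I−A)_1j·C_1j = (0.90)(0.4825) + (-0.25)(0.2900) + (-0.25)(0.1575) = 0.322375
adj(I−A) = Cᵀ =
  [ 0.4825   0.2625   0.2375]
  [ 0.2900   0.7925   0.4100]
  [ 0.1575   0.1525   0.4450]
(I − A)⁻¹ = adj(I−A) / det(I−A) ≈
  [   1.4967     0.8143     0.7367]
  [   0.8996     2.4583     1.2718]
  [   0.4886     0.4731     1.3804]
x = (I − A)⁻¹ d = adj(I−A)·d / det(I−A), with det(I−A) = 0.322375:
  x_1 = (0.4825·25 + 0.2625·85 + 0.2375·10) / 0.322375 = 36.75 / 0.322375 ≈ 114.0
  x_2 = (0.2900·25 + 0.7925·85 + 0.4100·10) / 0.322375 = 78.7125 / 0.322375 ≈ 244.2
  x_3 = (0.1575·25 + 0.1525·85 + 0.4450·10) / 0.322375 = 21.35 / 0.322375 ≈ 66.2

x_1 = 114.0, x_2 = 244.2, x_3 = 66.2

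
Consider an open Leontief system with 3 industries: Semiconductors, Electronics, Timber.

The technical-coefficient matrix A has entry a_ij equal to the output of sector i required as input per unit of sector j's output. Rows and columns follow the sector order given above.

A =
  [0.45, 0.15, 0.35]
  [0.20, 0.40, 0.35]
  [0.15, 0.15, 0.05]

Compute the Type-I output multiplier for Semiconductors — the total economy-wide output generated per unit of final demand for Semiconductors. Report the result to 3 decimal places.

m_S = 4.267

I − A =
  [   0.55    -0.15    -0.35]
  [  -0.20     0.60    -0.35]
  [  -0.15    -0.15     0.95]
Cofactors of I−A, C_ij = (−1)^(i+j)·(minor ij) (rows/columns in the sector order above):
  C_11 = (0.60)(0.95) − (-0.35)(-0.15) = 0.5175
  C_12 = −[(-0.20)(0.95) − (-0.35)(-0.15)] = 0.2425
  C_13 = (-0.20)(-0.15) − (0.60)(-0.15) = 0.1200
  C_21 = −[(-0.15)(0.95) − (-0.35)(-0.15)] = 0.1950
  C_22 = (0.55)(0.95) − (-0.35)(-0.15) = 0.4700
  C_23 = −[(0.55)(-0.15) − (-0.15)(-0.15)] = 0.1050
  C_31 = (-0.15)(-0.35) − (-0.35)(0.60) = 0.2625
  C_32 = −[(0.55)(-0.35) − (-0.35)(-0.20)] = 0.2625
  C_33 = (0.55)(0.60) − (-0.15)(-0.20) = 0.3000
det(I−A) = Σ_j (I−A)_1j·C_1j = (0.55)(0.5175) + (-0.15)(0.2425) + (-0.35)(0.1200) = 0.20625
adj(I−A) = Cᵀ =
  [ 0.5175   0.1950   0.2625]
  [ 0.2425   0.4700   0.2625]
  [ 0.1200   0.1050   0.3000]
(I − A)⁻¹ = adj(I−A) / det(I−A) ≈
  [   2.5091     0.9455     1.2727]
  [   1.1758     2.2788     1.2727]
  [   0.5818     0.5091     1.4545]
The output multiplier for sector j is the column-j sum of the Leontief inverse (I − A)⁻¹ = adj(I−A) / det(I−A).
Column S of adj(I−A): (0.5175, 0.2425, 0.1200); det(I−A) = 0.20625.
m_S = (0.5175 + 0.2425 + 0.1200) / 0.20625 = 0.88 / 0.20625 ≈ 4.267.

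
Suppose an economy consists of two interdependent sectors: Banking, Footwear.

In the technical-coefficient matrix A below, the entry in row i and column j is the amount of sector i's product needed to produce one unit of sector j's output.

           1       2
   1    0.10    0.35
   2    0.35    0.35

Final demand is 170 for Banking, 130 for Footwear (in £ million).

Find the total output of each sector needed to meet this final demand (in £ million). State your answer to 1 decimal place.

I − A =
  [   0.90    -0.35]
  [  -0.35     0.65]
det(I−A) = (0.90)(0.65) − (-0.35)(-0.35) = 0.4625
adj(I−A) = [[0.65, 0.35], [0.35, 0.90]]
(I − A)⁻¹ = adj(I−A) / det(I−A) ≈
  [   1.4054     0.7568]
  [   0.7568     1.9459]
x = (I − A)⁻¹ d = adj(I−A)·d / det(I−A), with det(I−A) = 0.4625:
  x_1 = (0.65·170 + 0.35·130) / 0.4625 = 156.00 / 0.4625 ≈ 337.3
  x_2 = (0.35·170 + 0.90·130) / 0.4625 = 176.50 / 0.4625 ≈ 381.6

x_1 = 337.3, x_2 = 381.6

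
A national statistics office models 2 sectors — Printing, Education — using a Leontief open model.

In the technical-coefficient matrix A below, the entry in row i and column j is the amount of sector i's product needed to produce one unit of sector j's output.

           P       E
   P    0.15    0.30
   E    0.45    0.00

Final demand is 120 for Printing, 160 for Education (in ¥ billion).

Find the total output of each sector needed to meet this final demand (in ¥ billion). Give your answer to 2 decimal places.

x_P = 234.97, x_E = 265.73

I − A =
  [   0.85    -0.30]
  [  -0.45     1.00]
det(I−A) = (0.85)(1.00) − (-0.30)(-0.45) = 0.7150
adj(I−A) = [[1.00, 0.30], [0.45, 0.85]]
(I − A)⁻¹ = adj(I−A) / det(I−A) ≈
  [   1.3986     0.4196]
  [   0.6294     1.1888]
x = (I − A)⁻¹ d = adj(I−A)·d / det(I−A), with det(I−A) = 0.7150:
  x_P = (1.00·120 + 0.30·160) / 0.7150 = 168.00 / 0.7150 ≈ 234.97
  x_E = (0.45·120 + 0.85·160) / 0.7150 = 190.00 / 0.7150 ≈ 265.73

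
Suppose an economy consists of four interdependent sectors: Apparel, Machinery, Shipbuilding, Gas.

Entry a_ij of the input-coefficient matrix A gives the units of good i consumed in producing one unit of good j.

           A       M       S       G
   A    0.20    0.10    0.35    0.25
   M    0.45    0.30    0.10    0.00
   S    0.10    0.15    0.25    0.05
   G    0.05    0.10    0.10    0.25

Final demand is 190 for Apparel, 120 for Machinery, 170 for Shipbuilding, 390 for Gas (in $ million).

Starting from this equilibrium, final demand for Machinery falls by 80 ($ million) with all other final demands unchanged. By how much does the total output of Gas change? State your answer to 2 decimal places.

I − A =
  [   0.80    -0.10    -0.35    -0.25]
  [  -0.45     0.70    -0.10     0.00]
  [  -0.10    -0.15     0.75    -0.05]
  [  -0.05    -0.10    -0.10     0.75]
Compute the cofactors C_ij = (−1)^(i+j)·(3×3 minor ij) of I−A; the adjugate is their transpose:
adj(I−A) = Cᵀ =
  [ 0.378500   0.119375   0.211250   0.140250]
  [ 0.258625   0.407000   0.188125   0.098750]
  [ 0.107125   0.102375   0.366250   0.060125]
  [ 0.074000   0.075875   0.088000   0.325125]
det(I−A) = Σ_j (I−A)_1j·C_1j = (0.80)(0.378500) + (-0.10)(0.258625) + (-0.35)(0.107125) + (-0.25)(0.074000) = 0.22094375
(I − A)⁻¹ = adj(I−A) / det(I−A) ≈
  [   1.7131     0.5403     0.9561     0.6348]
  [   1.1705     1.8421     0.8515     0.4469]
  [   0.4849     0.4634     1.6577     0.2721]
  [   0.3349     0.3434     0.3983     1.4715]
Δx = (I − A)⁻¹ Δd with Δd having -80 in the Machinery component and 0 elsewhere.
So Δx_G = L_GM · (-80), where L_GM = adj(I−A)_GM / det(I−A) = 0.075875 / 0.22094375.
Δx_G = 0.075875 × (-80) / 0.22094375 = -6.07 / 0.22094375 ≈ -27.47.

Δx_G = -27.47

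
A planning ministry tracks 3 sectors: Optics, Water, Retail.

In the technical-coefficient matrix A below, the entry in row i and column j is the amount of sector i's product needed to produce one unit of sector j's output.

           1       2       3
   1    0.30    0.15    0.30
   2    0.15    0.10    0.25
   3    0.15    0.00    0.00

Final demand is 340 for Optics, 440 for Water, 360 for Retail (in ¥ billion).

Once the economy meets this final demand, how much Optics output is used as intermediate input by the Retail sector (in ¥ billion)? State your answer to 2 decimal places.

I − A =
  [   0.70    -0.15    -0.30]
  [  -0.15     0.90    -0.25]
  [  -0.15     0.00     1.00]
Cofactors of I−A, C_ij = (−1)^(i+j)·(minor ij) (rows/columns in the sector order above):
  C_11 = (0.90)(1.00) − (-0.25)(0.00) = 0.9000
  C_12 = −[(-0.15)(1.00) − (-0.25)(-0.15)] = 0.1875
  C_13 = (-0.15)(0.00) − (0.90)(-0.15) = 0.1350
  C_21 = −[(-0.15)(1.00) − (-0.30)(0.00)] = 0.1500
  C_22 = (0.70)(1.00) − (-0.30)(-0.15) = 0.6550
  C_23 = −[(0.70)(0.00) − (-0.15)(-0.15)] = 0.0225
  C_31 = (-0.15)(-0.25) − (-0.30)(0.90) = 0.3075
  C_32 = −[(0.70)(-0.25) − (-0.30)(-0.15)] = 0.2200
  C_33 = (0.70)(0.90) − (-0.15)(-0.15) = 0.6075
det(I−A) = Σ_j (I−A)_1j·C_1j = (0.70)(0.9000) + (-0.15)(0.1875) + (-0.30)(0.1350) = 0.561375
adj(I−A) = Cᵀ =
  [ 0.9000   0.1500   0.3075]
  [ 0.1875   0.6550   0.2200]
  [ 0.1350   0.0225   0.6075]
(I − A)⁻¹ = adj(I−A) / det(I−A) ≈
  [   1.6032     0.2672     0.5478]
  [   0.3340     1.1668     0.3919]
  [   0.2405     0.0401     1.0822]
First solve x = (I − A)⁻¹ d = adj(I−A)·d / det(I−A); in particular x_3 = (0.1350·340 + 0.0225·440 + 0.6075·360) / 0.561375 = 274.50 / 0.561375 ≈ 488.9780.
Intermediate flow from 1 to 3: z_13 = a_13 · x_3 = 0.30 × 274.50 / 0.561375 = 82.35 / 0.561375 ≈ 146.69.

z_13 = 146.69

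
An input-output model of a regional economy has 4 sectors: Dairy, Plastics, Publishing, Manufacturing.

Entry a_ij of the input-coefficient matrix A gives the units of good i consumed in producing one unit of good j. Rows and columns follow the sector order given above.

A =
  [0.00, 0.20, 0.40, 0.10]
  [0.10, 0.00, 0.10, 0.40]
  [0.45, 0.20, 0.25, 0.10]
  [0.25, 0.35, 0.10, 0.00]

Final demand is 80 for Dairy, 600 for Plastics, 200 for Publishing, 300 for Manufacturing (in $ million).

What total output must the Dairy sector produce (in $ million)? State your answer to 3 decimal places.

I − A =
  [   1.00    -0.20    -0.40    -0.10]
  [  -0.10     1.00    -0.10    -0.40]
  [  -0.45    -0.20     0.75    -0.10]
  [  -0.25    -0.35    -0.10     1.00]
Compute the cofactors C_ij = (−1)^(i+j)·(3×3 minor ij) of I−A; the adjugate is their transpose:
adj(I−A) = Cᵀ =
  [ 0.60350   0.27025   0.38550   0.20700]
  [ 0.21450   0.52675   0.21850   0.25400]
  [ 0.45550   0.34075   0.79150   0.26100]
  [ 0.27150   0.28600   0.25200   0.51800]
det(I−A) = Σ_j (I−A)_1j·C_1j = (1.00)(0.60350) + (-0.20)(0.21450) + (-0.40)(0.45550) + (-0.10)(0.27150) = 0.35125
(I − A)⁻¹ = adj(I−A) / det(I−A) ≈
  [   1.7181     0.7694     1.0975     0.5893]
  [   0.6107     1.4996     0.6221     0.7231]
  [   1.2968     0.9701     2.2534     0.7431]
  [   0.7730     0.8142     0.7174     1.4747]
x = (I − A)⁻¹ d = adj(I−A)·d / det(I−A), with det(I−A) = 0.35125:
  x_1 = (0.60350·80 + 0.27025·600 + 0.38550·200 + 0.20700·300) / 0.35125 = 349.63 / 0.35125 ≈ 995.388
  x_2 = (0.21450·80 + 0.52675·600 + 0.21850·200 + 0.25400·300) / 0.35125 = 453.11 / 0.35125 ≈ 1289.993
  x_3 = (0.45550·80 + 0.34075·600 + 0.79150·200 + 0.26100·300) / 0.35125 = 477.49 / 0.35125 ≈ 1359.402
  x_4 = (0.27150·80 + 0.28600·600 + 0.25200·200 + 0.51800·300) / 0.35125 = 399.12 / 0.35125 ≈ 1136.285

x_1 = 995.388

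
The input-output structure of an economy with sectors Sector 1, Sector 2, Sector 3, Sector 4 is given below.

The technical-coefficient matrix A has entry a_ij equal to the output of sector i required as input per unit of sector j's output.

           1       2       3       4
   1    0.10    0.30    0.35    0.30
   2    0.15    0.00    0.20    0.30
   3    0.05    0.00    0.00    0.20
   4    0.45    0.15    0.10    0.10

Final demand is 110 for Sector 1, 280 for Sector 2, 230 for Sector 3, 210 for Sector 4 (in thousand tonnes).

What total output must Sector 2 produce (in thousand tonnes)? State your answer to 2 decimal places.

I − A =
  [   0.90    -0.30    -0.35    -0.30]
  [  -0.15     1.00    -0.20    -0.30]
  [  -0.05     0.00     1.00    -0.20]
  [  -0.45    -0.15    -0.10     0.90]
Compute the cofactors C_ij = (−1)^(i+j)·(3×3 minor ij) of I−A; the adjugate is their transpose:
adj(I−A) = Cᵀ =
  [ 0.829000   0.319500   0.401250   0.472000]
  [ 0.295500   0.608250   0.261000   0.359250]
  [ 0.137250   0.069750   0.546750   0.190500]
  [ 0.479000   0.268875   0.304875   0.834500]
det(I−A) = Σ_j (I−A)_1j·C_1j = (0.90)(0.829000) + (-0.30)(0.295500) + (-0.35)(0.137250) + (-0.30)(0.479000) = 0.4657125
(I − A)⁻¹ = adj(I−A) / det(I−A) ≈
  [   1.7801     0.6860     0.8616     1.0135]
  [   0.6345     1.3061     0.5604     0.7714]
  [   0.2947     0.1498     1.1740     0.4091]
  [   1.0285     0.5773     0.6546     1.7919]
x = (I − A)⁻¹ d = adj(I−A)·d / det(I−A), with det(I−A) = 0.4657125:
  x_1 = (0.829000·110 + 0.319500·280 + 0.401250·230 + 0.472000·210) / 0.4657125 = 372.0575 / 0.4657125 ≈ 798.90
  x_2 = (0.295500·110 + 0.608250·280 + 0.261000·230 + 0.359250·210) / 0.4657125 = 338.2875 / 0.4657125 ≈ 726.39
  x_3 = (0.137250·110 + 0.069750·280 + 0.546750·230 + 0.190500·210) / 0.4657125 = 200.385 / 0.4657125 ≈ 430.28
  x_4 = (0.479000·110 + 0.268875·280 + 0.304875·230 + 0.834500·210) / 0.4657125 = 373.34125 / 0.4657125 ≈ 801.66

x_2 = 726.39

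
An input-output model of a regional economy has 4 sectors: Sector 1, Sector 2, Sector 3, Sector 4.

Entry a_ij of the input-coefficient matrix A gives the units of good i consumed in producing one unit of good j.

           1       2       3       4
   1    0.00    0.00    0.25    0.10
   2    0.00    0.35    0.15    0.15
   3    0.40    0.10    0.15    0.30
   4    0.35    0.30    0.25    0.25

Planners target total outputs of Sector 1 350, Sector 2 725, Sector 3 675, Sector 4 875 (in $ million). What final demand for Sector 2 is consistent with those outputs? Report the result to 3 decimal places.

d_2 = 238.750

I − A =
  [   1.00     0.00    -0.25    -0.10]
  [   0.00     0.65    -0.15    -0.15]
  [  -0.40    -0.10     0.85    -0.30]
  [  -0.35    -0.30    -0.25     0.75]
d = (I − A) x:
  d_1 = (+1.00)·350 + (+0.00)·725 + (-0.25)·675 + (-0.10)·875 = 93.750
  d_2 = (+0.00)·350 + (+0.65)·725 + (-0.15)·675 + (-0.15)·875 = 238.750
  d_3 = (-0.40)·350 + (-0.10)·725 + (+0.85)·675 + (-0.30)·875 = 98.750
  d_4 = (-0.35)·350 + (-0.30)·725 + (-0.25)·675 + (+0.75)·875 = 147.500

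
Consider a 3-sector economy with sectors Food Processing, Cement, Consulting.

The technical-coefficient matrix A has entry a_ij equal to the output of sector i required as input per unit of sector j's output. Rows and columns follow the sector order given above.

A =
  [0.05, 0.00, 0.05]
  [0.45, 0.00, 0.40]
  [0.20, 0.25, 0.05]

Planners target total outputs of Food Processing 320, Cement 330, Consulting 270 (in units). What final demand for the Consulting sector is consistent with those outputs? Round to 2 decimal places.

d_3 = 110.00

I − A =
  [   0.95     0.00    -0.05]
  [  -0.45     1.00    -0.40]
  [  -0.20    -0.25     0.95]
d = (I − A) x:
  d_1 = (+0.95)·320 + (+0.00)·330 + (-0.05)·270 = 290.50
  d_2 = (-0.45)·320 + (+1.00)·330 + (-0.40)·270 = 78.00
  d_3 = (-0.20)·320 + (-0.25)·330 + (+0.95)·270 = 110.00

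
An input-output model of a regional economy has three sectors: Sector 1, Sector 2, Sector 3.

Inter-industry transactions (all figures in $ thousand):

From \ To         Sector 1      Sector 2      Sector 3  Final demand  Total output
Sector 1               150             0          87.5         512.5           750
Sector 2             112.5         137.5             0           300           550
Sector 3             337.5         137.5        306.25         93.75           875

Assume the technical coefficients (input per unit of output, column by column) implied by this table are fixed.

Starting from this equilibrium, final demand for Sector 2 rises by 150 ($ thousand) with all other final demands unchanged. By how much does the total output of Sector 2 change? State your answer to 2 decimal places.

Δx_2 = 202.13

Technical coefficients a_ij = z_ij / X_j:
  a_11 = 150/750 = 0.20, a_21 = 112.5/750 = 0.15, a_31 = 337.5/750 = 0.45
  a_12 = 0/550 = 0.00, a_22 = 137.5/550 = 0.25, a_32 = 137.5/550 = 0.25
  a_13 = 87.5/875 = 0.10, a_23 = 0/875 = 0.00, a_33 = 306.25/875 = 0.35
I − A =
  [   0.80     0.00    -0.10]
  [  -0.15     0.75     0.00]
  [  -0.45    -0.25     0.65]
Cofactors of I−A, C_ij = (−1)^(i+j)·(minor ij) (rows/columns in the sector order above):
  C_11 = (0.75)(0.65) − (0.00)(-0.25) = 0.4875
  C_12 = −[(-0.15)(0.65) − (0.00)(-0.45)] = 0.0975
  C_13 = (-0.15)(-0.25) − (0.75)(-0.45) = 0.3750
  C_21 = −[(0.00)(0.65) − (-0.10)(-0.25)] = 0.0250
  C_22 = (0.80)(0.65) − (-0.10)(-0.45) = 0.4750
  C_23 = −[(0.80)(-0.25) − (0.00)(-0.45)] = 0.2000
  C_31 = (0.00)(0.00) − (-0.10)(0.75) = 0.0750
  C_32 = −[(0.80)(0.00) − (-0.10)(-0.15)] = 0.0150
  C_33 = (0.80)(0.75) − (0.00)(-0.15) = 0.6000
det(I−A) = Σ_j (I−A)_1j·C_1j = (0.80)(0.4875) + (0.00)(0.0975) + (-0.10)(0.3750) = 0.3525
adj(I−A) = Cᵀ =
  [ 0.4875   0.0250   0.0750]
  [ 0.0975   0.4750   0.0150]
  [ 0.3750   0.2000   0.6000]
(I − A)⁻¹ = adj(I−A) / det(I−A) ≈
  [   1.3830     0.0709     0.2128]
  [   0.2766     1.3475     0.0426]
  [   1.0638     0.5674     1.7021]
Δx = (I − A)⁻¹ Δd with Δd having +150 in the Sector 2 component and 0 elsewhere.
So Δx_2 = L_22 · (+150), where L_22 = adj(I−A)_22 / det(I−A) = 0.4750 / 0.3525.
Δx_2 = 0.4750 × (+150) / 0.3525 = 71.25 / 0.3525 ≈ 202.13.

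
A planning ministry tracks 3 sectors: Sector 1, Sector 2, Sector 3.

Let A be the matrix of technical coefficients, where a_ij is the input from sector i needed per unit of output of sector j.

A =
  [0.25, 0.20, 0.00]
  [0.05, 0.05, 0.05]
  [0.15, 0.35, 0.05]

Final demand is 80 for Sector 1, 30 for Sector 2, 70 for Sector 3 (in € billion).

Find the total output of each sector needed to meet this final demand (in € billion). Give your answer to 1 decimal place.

I − A =
  [   0.75    -0.20     0.00]
  [  -0.05     0.95    -0.05]
  [  -0.15    -0.35     0.95]
Cofactors of I−A, C_ij = (−1)^(i+j)·(minor ij) (rows/columns in the sector order above):
  C_11 = (0.95)(0.95) − (-0.05)(-0.35) = 0.8850
  C_12 = −[(-0.05)(0.95) − (-0.05)(-0.15)] = 0.0550
  C_13 = (-0.05)(-0.35) − (0.95)(-0.15) = 0.1600
  C_21 = −[(-0.20)(0.95) − (0.00)(-0.35)] = 0.1900
  C_22 = (0.75)(0.95) − (0.00)(-0.15) = 0.7125
  C_23 = −[(0.75)(-0.35) − (-0.20)(-0.15)] = 0.2925
  C_31 = (-0.20)(-0.05) − (0.00)(0.95) = 0.0100
  C_32 = −[(0.75)(-0.05) − (0.00)(-0.05)] = 0.0375
  C_33 = (0.75)(0.95) − (-0.20)(-0.05) = 0.7025
det(I−A) = Σ_j (I−A)_1j·C_1j = (0.75)(0.8850) + (-0.20)(0.0550) + (0.00)(0.1600) = 0.65275
adj(I−A) = Cᵀ =
  [ 0.8850   0.1900   0.0100]
  [ 0.0550   0.7125   0.0375]
  [ 0.1600   0.2925   0.7025]
(I − A)⁻¹ = adj(I−A) / det(I−A) ≈
  [   1.3558     0.2911     0.0153]
  [   0.0843     1.0915     0.0574]
  [   0.2451     0.4481     1.0762]
x = (I − A)⁻¹ d = adj(I−A)·d / det(I−A), with det(I−A) = 0.65275:
  x_1 = (0.8850·80 + 0.1900·30 + 0.0100·70) / 0.65275 = 77.20 / 0.65275 ≈ 118.3
  x_2 = (0.0550·80 + 0.7125·30 + 0.0375·70) / 0.65275 = 28.40 / 0.65275 ≈ 43.5
  x_3 = (0.1600·80 + 0.2925·30 + 0.7025·70) / 0.65275 = 70.75 / 0.65275 ≈ 108.4

x_1 = 118.3, x_2 = 43.5, x_3 = 108.4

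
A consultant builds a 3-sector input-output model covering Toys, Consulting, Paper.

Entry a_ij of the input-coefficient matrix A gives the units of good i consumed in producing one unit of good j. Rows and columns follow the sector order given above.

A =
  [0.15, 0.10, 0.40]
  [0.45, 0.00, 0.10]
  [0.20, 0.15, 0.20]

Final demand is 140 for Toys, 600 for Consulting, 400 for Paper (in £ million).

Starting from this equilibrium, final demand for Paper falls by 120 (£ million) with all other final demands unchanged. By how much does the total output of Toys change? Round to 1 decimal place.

Δx_1 = -94.2

I − A =
  [   0.85    -0.10    -0.40]
  [  -0.45     1.00    -0.10]
  [  -0.20    -0.15     0.80]
Cofactors of I−A, C_ij = (−1)^(i+j)·(minor ij) (rows/columns in the sector order above):
  C_11 = (1.00)(0.80) − (-0.10)(-0.15) = 0.7850
  C_12 = −[(-0.45)(0.80) − (-0.10)(-0.20)] = 0.3800
  C_13 = (-0.45)(-0.15) − (1.00)(-0.20) = 0.2675
  C_21 = −[(-0.10)(0.80) − (-0.40)(-0.15)] = 0.1400
  C_22 = (0.85)(0.80) − (-0.40)(-0.20) = 0.6000
  C_23 = −[(0.85)(-0.15) − (-0.10)(-0.20)] = 0.1475
  C_31 = (-0.10)(-0.10) − (-0.40)(1.00) = 0.4100
  C_32 = −[(0.85)(-0.10) − (-0.40)(-0.45)] = 0.2650
  C_33 = (0.85)(1.00) − (-0.10)(-0.45) = 0.8050
det(I−A) = Σ_j (I−A)_1j·C_1j = (0.85)(0.7850) + (-0.10)(0.3800) + (-0.40)(0.2675) = 0.52225
adj(I−A) = Cᵀ =
  [ 0.7850   0.1400   0.4100]
  [ 0.3800   0.6000   0.2650]
  [ 0.2675   0.1475   0.8050]
(I − A)⁻¹ = adj(I−A) / det(I−A) ≈
  [   1.5031     0.2681     0.7851]
  [   0.7276     1.1489     0.5074]
  [   0.5122     0.2824     1.5414]
Δx = (I − A)⁻¹ Δd with Δd having -120 in the Paper component and 0 elsewhere.
So Δx_1 = L_13 · (-120), where L_13 = adj(I−A)_13 / det(I−A) = 0.4100 / 0.52225.
Δx_1 = 0.4100 × (-120) / 0.52225 = -49.20 / 0.52225 ≈ -94.2.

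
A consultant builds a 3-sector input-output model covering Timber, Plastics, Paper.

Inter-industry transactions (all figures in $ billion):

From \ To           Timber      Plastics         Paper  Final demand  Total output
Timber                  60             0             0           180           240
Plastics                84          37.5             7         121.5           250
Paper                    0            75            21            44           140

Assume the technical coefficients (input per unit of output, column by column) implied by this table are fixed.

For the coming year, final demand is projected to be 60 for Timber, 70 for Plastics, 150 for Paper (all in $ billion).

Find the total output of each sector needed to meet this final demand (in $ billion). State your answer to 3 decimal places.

Technical coefficients a_ij = z_ij / X_j:
  a_11 = 60/240 = 0.25, a_21 = 84/240 = 0.35, a_31 = 0/240 = 0.00
  a_12 = 0/250 = 0.00, a_22 = 37.5/250 = 0.15, a_32 = 75/250 = 0.30
  a_13 = 0/140 = 0.00, a_23 = 7/140 = 0.05, a_33 = 21/140 = 0.15
I − A =
  [   0.75     0.00     0.00]
  [  -0.35     0.85    -0.05]
  [   0.00    -0.30     0.85]
Cofactors of I−A, C_ij = (−1)^(i+j)·(minor ij) (rows/columns in the sector order above):
  C_11 = (0.85)(0.85) − (-0.05)(-0.30) = 0.7075
  C_12 = −[(-0.35)(0.85) − (-0.05)(0.00)] = 0.2975
  C_13 = (-0.35)(-0.30) − (0.85)(0.00) = 0.1050
  C_21 = −[(0.00)(0.85) − (0.00)(-0.30)] = 0.0000
  C_22 = (0.75)(0.85) − (0.00)(0.00) = 0.6375
  C_23 = −[(0.75)(-0.30) − (0.00)(0.00)] = 0.2250
  C_31 = (0.00)(-0.05) − (0.00)(0.85) = 0.0000
  C_32 = −[(0.75)(-0.05) − (0.00)(-0.35)] = 0.0375
  C_33 = (0.75)(0.85) − (0.00)(-0.35) = 0.6375
det(I−A) = Σ_j (I−A)_1j·C_1j = (0.75)(0.7075) + (0.00)(0.2975) + (0.00)(0.1050) = 0.530625
adj(I−A) = Cᵀ =
  [ 0.7075   0.0000   0.0000]
  [ 0.2975   0.6375   0.0375]
  [ 0.1050   0.2250   0.6375]
(I − A)⁻¹ = adj(I−A) / det(I−A) ≈
  [   1.3333     0.0000     0.0000]
  [   0.5607     1.2014     0.0707]
  [   0.1979     0.4240     1.2014]
x = (I − A)⁻¹ d = adj(I−A)·d / det(I−A), with det(I−A) = 0.530625:
  x_1 = (0.7075·60 + 0.0000·70 + 0.0000·150) / 0.530625 = 42.45 / 0.530625 = 80.000
  x_2 = (0.2975·60 + 0.6375·70 + 0.0375·150) / 0.530625 = 68.10 / 0.530625 ≈ 128.339
  x_3 = (0.1050·60 + 0.2250·70 + 0.6375·150) / 0.530625 = 117.675 / 0.530625 ≈ 221.767

x_1 = 80.000, x_2 = 128.339, x_3 = 221.767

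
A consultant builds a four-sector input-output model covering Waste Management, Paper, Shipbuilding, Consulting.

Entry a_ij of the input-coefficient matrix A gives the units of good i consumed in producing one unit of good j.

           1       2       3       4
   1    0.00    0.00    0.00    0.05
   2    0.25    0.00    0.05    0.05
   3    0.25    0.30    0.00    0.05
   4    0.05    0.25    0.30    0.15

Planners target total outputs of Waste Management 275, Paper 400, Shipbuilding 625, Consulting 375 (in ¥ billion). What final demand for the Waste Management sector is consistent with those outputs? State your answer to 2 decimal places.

d_1 = 256.25

I − A =
  [   1.00     0.00     0.00    -0.05]
  [  -0.25     1.00    -0.05    -0.05]
  [  -0.25    -0.30     1.00    -0.05]
  [  -0.05    -0.25    -0.30     0.85]
d = (I − A) x:
  d_1 = (+1.00)·275 + (+0.00)·400 + (+0.00)·625 + (-0.05)·375 = 256.25
  d_2 = (-0.25)·275 + (+1.00)·400 + (-0.05)·625 + (-0.05)·375 = 281.25
  d_3 = (-0.25)·275 + (-0.30)·400 + (+1.00)·625 + (-0.05)·375 = 417.50
  d_4 = (-0.05)·275 + (-0.25)·400 + (-0.30)·625 + (+0.85)·375 = 17.50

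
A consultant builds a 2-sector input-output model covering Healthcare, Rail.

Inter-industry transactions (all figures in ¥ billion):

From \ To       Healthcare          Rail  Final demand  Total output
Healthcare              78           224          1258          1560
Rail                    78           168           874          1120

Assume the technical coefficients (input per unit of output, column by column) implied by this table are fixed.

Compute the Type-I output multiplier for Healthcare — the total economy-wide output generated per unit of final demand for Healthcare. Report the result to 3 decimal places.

Technical coefficients a_ij = z_ij / X_j:
  a_11 = 78/1560 = 0.05, a_21 = 78/1560 = 0.05
  a_12 = 224/1120 = 0.20, a_22 = 168/1120 = 0.15
I − A =
  [   0.95    -0.20]
  [  -0.05     0.85]
det(I−A) = (0.95)(0.85) − (-0.20)(-0.05) = 0.7975
adj(I−A) = [[0.85, 0.20], [0.05, 0.95]]
(I − A)⁻¹ = adj(I−A) / det(I−A) ≈
  [   1.0658     0.2508]
  [   0.0627     1.1912]
The output multiplier for sector j is the column-j sum of the Leontief inverse (I − A)⁻¹ = adj(I−A) / det(I−A).
Column 1 of adj(I−A): (0.85, 0.05); det(I−A) = 0.7975.
m_1 = (0.85 + 0.05) / 0.7975 = 0.90 / 0.7975 ≈ 1.129.

m_1 = 1.129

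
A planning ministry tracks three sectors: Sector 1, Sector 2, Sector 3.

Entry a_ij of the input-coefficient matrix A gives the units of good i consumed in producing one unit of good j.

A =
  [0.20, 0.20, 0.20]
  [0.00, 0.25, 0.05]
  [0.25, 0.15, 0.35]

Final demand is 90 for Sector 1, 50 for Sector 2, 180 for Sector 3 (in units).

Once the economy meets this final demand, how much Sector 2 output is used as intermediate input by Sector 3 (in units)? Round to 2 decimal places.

I − A =
  [   0.80    -0.20    -0.20]
  [   0.00     0.75    -0.05]
  [  -0.25    -0.15     0.65]
Cofactors of I−A, C_ij = (−1)^(i+j)·(minor ij) (rows/columns in the sector order above):
  C_11 = (0.75)(0.65) − (-0.05)(-0.15) = 0.4800
  C_12 = −[(0.00)(0.65) − (-0.05)(-0.25)] = 0.0125
  C_13 = (0.00)(-0.15) − (0.75)(-0.25) = 0.1875
  C_21 = −[(-0.20)(0.65) − (-0.20)(-0.15)] = 0.1600
  C_22 = (0.80)(0.65) − (-0.20)(-0.25) = 0.4700
  C_23 = −[(0.80)(-0.15) − (-0.20)(-0.25)] = 0.1700
  C_31 = (-0.20)(-0.05) − (-0.20)(0.75) = 0.1600
  C_32 = −[(0.80)(-0.05) − (-0.20)(0.00)] = 0.0400
  C_33 = (0.80)(0.75) − (-0.20)(0.00) = 0.6000
det(I−A) = Σ_j (I−A)_1j·C_1j = (0.80)(0.4800) + (-0.20)(0.0125) + (-0.20)(0.1875) = 0.3440
adj(I−A) = Cᵀ =
  [ 0.4800   0.1600   0.1600]
  [ 0.0125   0.4700   0.0400]
  [ 0.1875   0.1700   0.6000]
(I − A)⁻¹ = adj(I−A) / det(I−A) ≈
  [   1.3953     0.4651     0.4651]
  [   0.0363     1.3663     0.1163]
  [   0.5451     0.4942     1.7442]
First solve x = (I − A)⁻¹ d = adj(I−A)·d / det(I−A); in particular x_3 = (0.1875·90 + 0.1700·50 + 0.6000·180) / 0.3440 = 133.375 / 0.3440 ≈ 387.7180.
Intermediate flow from 2 to 3: z_23 = a_23 · x_3 = 0.05 × 133.375 / 0.3440 = 6.66875 / 0.3440 ≈ 19.39.

z_23 = 19.39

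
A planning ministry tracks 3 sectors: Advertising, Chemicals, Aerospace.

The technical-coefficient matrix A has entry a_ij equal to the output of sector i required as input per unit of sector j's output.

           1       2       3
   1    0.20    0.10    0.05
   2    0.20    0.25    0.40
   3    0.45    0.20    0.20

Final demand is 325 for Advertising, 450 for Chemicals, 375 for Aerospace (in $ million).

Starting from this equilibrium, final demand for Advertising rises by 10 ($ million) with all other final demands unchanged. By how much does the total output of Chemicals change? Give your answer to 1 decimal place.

I − A =
  [   0.80    -0.10    -0.05]
  [  -0.20     0.75    -0.40]
  [  -0.45    -0.20     0.80]
Cofactors of I−A, C_ij = (−1)^(i+j)·(minor ij) (rows/columns in the sector order above):
  C_11 = (0.75)(0.80) − (-0.40)(-0.20) = 0.5200
  C_12 = −[(-0.20)(0.80) − (-0.40)(-0.45)] = 0.3400
  C_13 = (-0.20)(-0.20) − (0.75)(-0.45) = 0.3775
  C_21 = −[(-0.10)(0.80) − (-0.05)(-0.20)] = 0.0900
  C_22 = (0.80)(0.80) − (-0.05)(-0.45) = 0.6175
  C_23 = −[(0.80)(-0.20) − (-0.10)(-0.45)] = 0.2050
  C_31 = (-0.10)(-0.40) − (-0.05)(0.75) = 0.0775
  C_32 = −[(0.80)(-0.40) − (-0.05)(-0.20)] = 0.3300
  C_33 = (0.80)(0.75) − (-0.10)(-0.20) = 0.5800
det(I−A) = Σ_j (I−A)_1j·C_1j = (0.80)(0.5200) + (-0.10)(0.3400) + (-0.05)(0.3775) = 0.363125
adj(I−A) = Cᵀ =
  [ 0.5200   0.0900   0.0775]
  [ 0.3400   0.6175   0.3300]
  [ 0.3775   0.2050   0.5800]
(I − A)⁻¹ = adj(I−A) / det(I−A) ≈
  [   1.4320     0.2478     0.2134]
  [   0.9363     1.7005     0.9088]
  [   1.0396     0.5645     1.5972]
Δx = (I − A)⁻¹ Δd with Δd having +10 in the Advertising component and 0 elsewhere.
So Δx_2 = L_21 · (+10), where L_21 = adj(I−A)_21 / det(I−A) = 0.3400 / 0.363125.
Δx_2 = 0.3400 × (+10) / 0.363125 = 3.40 / 0.363125 ≈ 9.4.

Δx_2 = 9.4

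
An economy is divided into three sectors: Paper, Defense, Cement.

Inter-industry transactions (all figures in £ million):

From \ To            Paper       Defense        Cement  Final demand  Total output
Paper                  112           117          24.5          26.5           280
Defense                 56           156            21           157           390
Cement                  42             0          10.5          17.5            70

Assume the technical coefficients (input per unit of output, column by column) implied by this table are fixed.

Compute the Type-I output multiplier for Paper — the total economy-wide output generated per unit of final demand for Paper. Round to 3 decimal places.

m_1 = 3.881

Technical coefficients a_ij = z_ij / X_j:
  a_11 = 112/280 = 0.40, a_21 = 56/280 = 0.20, a_31 = 42/280 = 0.15
  a_12 = 117/390 = 0.30, a_22 = 156/390 = 0.40, a_32 = 0/390 = 0.00
  a_13 = 24.5/70 = 0.35, a_23 = 21/70 = 0.30, a_33 = 10.5/70 = 0.15
I − A =
  [   0.60    -0.30    -0.35]
  [  -0.20     0.60    -0.30]
  [  -0.15     0.00     0.85]
Cofactors of I−A, C_ij = (−1)^(i+j)·(minor ij) (rows/columns in the sector order above):
  C_11 = (0.60)(0.85) − (-0.30)(0.00) = 0.5100
  C_12 = −[(-0.20)(0.85) − (-0.30)(-0.15)] = 0.2150
  C_13 = (-0.20)(0.00) − (0.60)(-0.15) = 0.0900
  C_21 = −[(-0.30)(0.85) − (-0.35)(0.00)] = 0.2550
  C_22 = (0.60)(0.85) − (-0.35)(-0.15) = 0.4575
  C_23 = −[(0.60)(0.00) − (-0.30)(-0.15)] = 0.0450
  C_31 = (-0.30)(-0.30) − (-0.35)(0.60) = 0.3000
  C_32 = −[(0.60)(-0.30) − (-0.35)(-0.20)] = 0.2500
  C_33 = (0.60)(0.60) − (-0.30)(-0.20) = 0.3000
det(I−A) = Σ_j (I−A)_1j·C_1j = (0.60)(0.5100) + (-0.30)(0.2150) + (-0.35)(0.0900) = 0.2100
adj(I−A) = Cᵀ =
  [ 0.5100   0.2550   0.3000]
  [ 0.2150   0.4575   0.2500]
  [ 0.0900   0.0450   0.3000]
(I − A)⁻¹ = adj(I−A) / det(I−A) ≈
  [   2.4286     1.2143     1.4286]
  [   1.0238     2.1786     1.1905]
  [   0.4286     0.2143     1.4286]
The output multiplier for sector j is the column-j sum of the Leontief inverse (I − A)⁻¹ = adj(I−A) / det(I−A).
Column 1 of adj(I−A): (0.5100, 0.2150, 0.0900); det(I−A) = 0.2100.
m_1 = (0.5100 + 0.2150 + 0.0900) / 0.2100 = 0.815 / 0.2100 ≈ 3.881.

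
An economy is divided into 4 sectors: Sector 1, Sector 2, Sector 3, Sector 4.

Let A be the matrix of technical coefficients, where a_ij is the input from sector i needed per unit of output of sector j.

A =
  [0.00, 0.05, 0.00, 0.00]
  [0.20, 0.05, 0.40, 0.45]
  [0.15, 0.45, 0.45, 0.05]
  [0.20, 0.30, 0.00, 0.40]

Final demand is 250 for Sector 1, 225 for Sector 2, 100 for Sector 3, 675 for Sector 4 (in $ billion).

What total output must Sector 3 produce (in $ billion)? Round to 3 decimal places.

x_3 = 2736.353

I − A =
  [   1.00    -0.05     0.00     0.00]
  [  -0.20     0.95    -0.40    -0.45]
  [  -0.15    -0.45     0.55    -0.05]
  [  -0.20    -0.30     0.00     0.60]
Compute the cofactors C_ij = (−1)^(i+j)·(3×3 minor ij) of I−A; the adjugate is their transpose:
adj(I−A) = Cᵀ =
  [ 0.125250   0.016500   0.012000   0.013375]
  [ 0.155500   0.330000   0.240000   0.267500]
  [ 0.172250   0.290000   0.424500   0.252875]
  [ 0.119500   0.170500   0.124000   0.334000]
det(I−A) = Σ_j (I−A)_1j·C_1j = (1.00)(0.125250) + (-0.05)(0.155500) + (0.00)(0.172250) + (0.00)(0.119500) = 0.117475
(I − A)⁻¹ = adj(I−A) / det(I−A) ≈
  [   1.0662     0.1405     0.1021     0.1139]
  [   1.3237     2.8091     2.0430     2.2771]
  [   1.4663     2.4686     3.6135     2.1526]
  [   1.0172     1.4514     1.0555     2.8432]
x = (I − A)⁻¹ d = adj(I−A)·d / det(I−A), with det(I−A) = 0.117475:
  x_1 = (0.125250·250 + 0.016500·225 + 0.012000·100 + 0.013375·675) / 0.117475 = 45.253125 / 0.117475 ≈ 385.215
  x_2 = (0.155500·250 + 0.330000·225 + 0.240000·100 + 0.267500·675) / 0.117475 = 317.6875 / 0.117475 ≈ 2704.299
  x_3 = (0.172250·250 + 0.290000·225 + 0.424500·100 + 0.252875·675) / 0.117475 = 321.453125 / 0.117475 ≈ 2736.353
  x_4 = (0.119500·250 + 0.170500·225 + 0.124000·100 + 0.334000·675) / 0.117475 = 306.0875 / 0.117475 ≈ 2605.554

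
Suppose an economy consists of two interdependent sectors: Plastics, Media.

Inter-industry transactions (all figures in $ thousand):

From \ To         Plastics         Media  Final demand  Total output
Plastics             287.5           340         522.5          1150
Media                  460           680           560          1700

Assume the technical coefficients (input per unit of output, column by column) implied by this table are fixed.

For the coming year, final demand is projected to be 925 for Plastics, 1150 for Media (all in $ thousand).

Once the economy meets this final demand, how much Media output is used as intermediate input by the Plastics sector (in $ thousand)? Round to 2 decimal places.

Technical coefficients a_ij = z_ij / X_j:
  a_11 = 287.5/1150 = 0.25, a_21 = 460/1150 = 0.40
  a_12 = 340/1700 = 0.20, a_22 = 680/1700 = 0.40
I − A =
  [   0.75    -0.20]
  [  -0.40     0.60]
det(I−A) = (0.75)(0.60) − (-0.20)(-0.40) = 0.3700
adj(I−A) = [[0.60, 0.20], [0.40, 0.75]]
(I − A)⁻¹ = adj(I−A) / det(I−A) ≈
  [   1.6216     0.5405]
  [   1.0811     2.0270]
First solve x = (I − A)⁻¹ d = adj(I−A)·d / det(I−A); in particular x_1 = (0.60·925 + 0.20·1150) / 0.3700 = 785.00 / 0.3700 ≈ 2121.6216.
Intermediate flow from 2 to 1: z_21 = a_21 · x_1 = 0.40 × 785.00 / 0.3700 = 314.00 / 0.3700 ≈ 848.65.

z_21 = 848.65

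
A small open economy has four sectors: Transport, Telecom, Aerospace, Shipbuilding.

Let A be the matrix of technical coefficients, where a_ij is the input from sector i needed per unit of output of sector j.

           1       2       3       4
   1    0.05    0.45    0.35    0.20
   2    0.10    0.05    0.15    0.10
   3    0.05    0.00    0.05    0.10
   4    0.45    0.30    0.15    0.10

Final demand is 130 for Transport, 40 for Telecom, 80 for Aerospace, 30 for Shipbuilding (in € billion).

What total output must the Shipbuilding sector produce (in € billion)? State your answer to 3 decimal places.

I − A =
  [   0.95    -0.45    -0.35    -0.20]
  [  -0.10     0.95    -0.15    -0.10]
  [  -0.05     0.00     0.95    -0.10]
  [  -0.45    -0.30    -0.15     0.90]
Compute the cofactors C_ij = (−1)^(i+j)·(3×3 minor ij) of I−A; the adjugate is their transpose:
adj(I−A) = Cᵀ =
  [ 0.765000   0.445500   0.393750   0.263250]
  [ 0.141000   0.679500   0.179250   0.126750]
  [ 0.087000   0.072000   0.631500   0.097500]
  [ 0.444000   0.461250   0.361875   0.794625]
det(I−A) = Σ_j (I−A)_1j·C_1j = (0.95)(0.765000) + (-0.45)(0.141000) + (-0.35)(0.087000) + (-0.20)(0.444000) = 0.54405
(I − A)⁻¹ = adj(I−A) / det(I−A) ≈
  [   1.4061     0.8189     0.7237     0.4839]
  [   0.2592     1.2490     0.3295     0.2330]
  [   0.1599     0.1323     1.1607     0.1792]
  [   0.8161     0.8478     0.6652     1.4606]
x = (I − A)⁻¹ d = adj(I−A)·d / det(I−A), with det(I−A) = 0.54405:
  x_1 = (0.765000·130 + 0.445500·40 + 0.393750·80 + 0.263250·30) / 0.54405 = 156.6675 / 0.54405 ≈ 287.965
  x_2 = (0.141000·130 + 0.679500·40 + 0.179250·80 + 0.126750·30) / 0.54405 = 63.6525 / 0.54405 ≈ 116.998
  x_3 = (0.087000·130 + 0.072000·40 + 0.631500·80 + 0.097500·30) / 0.54405 = 67.635 / 0.54405 ≈ 124.318
  x_4 = (0.444000·130 + 0.461250·40 + 0.361875·80 + 0.794625·30) / 0.54405 = 128.95875 / 0.54405 ≈ 237.035

x_4 = 237.035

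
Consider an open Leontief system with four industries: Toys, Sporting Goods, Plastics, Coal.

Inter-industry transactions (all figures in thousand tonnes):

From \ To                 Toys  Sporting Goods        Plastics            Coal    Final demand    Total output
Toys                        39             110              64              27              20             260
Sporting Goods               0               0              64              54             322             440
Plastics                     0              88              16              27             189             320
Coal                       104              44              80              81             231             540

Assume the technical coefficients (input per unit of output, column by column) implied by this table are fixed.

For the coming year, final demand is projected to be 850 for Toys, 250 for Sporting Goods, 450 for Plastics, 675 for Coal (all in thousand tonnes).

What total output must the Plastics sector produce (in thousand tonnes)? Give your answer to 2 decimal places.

Technical coefficients a_ij = z_ij / X_j:
  a_11 = 39/260 = 0.15, a_21 = 0/260 = 0.00, a_31 = 0/260 = 0.00, a_41 = 104/260 = 0.40
  a_12 = 110/440 = 0.25, a_22 = 0/440 = 0.00, a_32 = 88/440 = 0.20, a_42 = 44/440 = 0.10
  a_13 = 64/320 = 0.20, a_23 = 64/320 = 0.20, a_33 = 16/320 = 0.05, a_43 = 80/320 = 0.25
  a_14 = 27/540 = 0.05, a_24 = 54/540 = 0.10, a_34 = 27/540 = 0.05, a_44 = 81/540 = 0.15
I − A =
  [   0.85    -0.25    -0.20    -0.05]
  [   0.00     1.00    -0.20    -0.10]
  [   0.00    -0.20     0.95    -0.05]
  [  -0.40    -0.10    -0.25     0.85]
Compute the cofactors C_ij = (−1)^(i+j)·(3×3 minor ij) of I−A; the adjugate is their transpose:
adj(I−A) = Cᵀ =
  [ 0.74550   0.24100   0.23025   0.08575]
  [ 0.04200   0.65275   0.16975   0.08925]
  [ 0.02800   0.14975   0.68400   0.05950]
  [ 0.36400   0.23425   0.32950   0.77350]
det(I−A) = Σ_j (I−A)_1j·C_1j = (0.85)(0.74550) + (-0.25)(0.04200) + (-0.20)(0.02800) + (-0.05)(0.36400) = 0.599375
(I − A)⁻¹ = adj(I−A) / det(I−A) ≈
  [   1.2438     0.4021     0.3842     0.1431]
  [   0.0701     1.0891     0.2832     0.1489]
  [   0.0467     0.2498     1.1412     0.0993]
  [   0.6073     0.3908     0.5497     1.2905]
x = (I − A)⁻¹ d = adj(I−A)·d / det(I−A), with det(I−A) = 0.599375:
  x_1 = (0.74550·850 + 0.24100·250 + 0.23025·450 + 0.08575·675) / 0.599375 = 855.41875 / 0.599375 ≈ 1427.18
  x_2 = (0.04200·850 + 0.65275·250 + 0.16975·450 + 0.08925·675) / 0.599375 = 335.51875 / 0.599375 ≈ 559.78
  x_3 = (0.02800·850 + 0.14975·250 + 0.68400·450 + 0.05950·675) / 0.599375 = 409.20 / 0.599375 ≈ 682.71
  x_4 = (0.36400·850 + 0.23425·250 + 0.32950·450 + 0.77350·675) / 0.599375 = 1038.35 / 0.599375 ≈ 1732.39

x_3 = 682.71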